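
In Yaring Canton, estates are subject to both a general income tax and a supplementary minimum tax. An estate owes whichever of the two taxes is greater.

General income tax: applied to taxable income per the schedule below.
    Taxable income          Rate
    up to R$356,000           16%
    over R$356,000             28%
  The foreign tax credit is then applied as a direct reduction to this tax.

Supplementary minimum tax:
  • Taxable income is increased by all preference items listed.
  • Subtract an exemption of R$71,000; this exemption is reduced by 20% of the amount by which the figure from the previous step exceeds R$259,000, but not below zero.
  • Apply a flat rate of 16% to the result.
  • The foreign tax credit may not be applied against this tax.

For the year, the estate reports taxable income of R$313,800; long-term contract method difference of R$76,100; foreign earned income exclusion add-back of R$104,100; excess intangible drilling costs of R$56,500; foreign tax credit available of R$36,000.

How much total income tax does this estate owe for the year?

R$86,048

General income tax:
  R$313,800 × 16% = R$50,208
  Less foreign tax credit R$36,000 → R$14,208

Supplementary minimum tax:
  Adjusted income: R$313,800 + R$76,100 + R$104,100 + R$56,500 = R$550,500
  Exemption: R$71,000 − 20% × (R$550,500 − R$259,000) = R$71,000 − R$58,300 = R$12,700
  Base: R$550,500 − R$12,700 = R$537,800
  R$537,800 × 16% = R$86,048

R$86,048 > R$14,208, so the supplementary minimum tax is the binding amount.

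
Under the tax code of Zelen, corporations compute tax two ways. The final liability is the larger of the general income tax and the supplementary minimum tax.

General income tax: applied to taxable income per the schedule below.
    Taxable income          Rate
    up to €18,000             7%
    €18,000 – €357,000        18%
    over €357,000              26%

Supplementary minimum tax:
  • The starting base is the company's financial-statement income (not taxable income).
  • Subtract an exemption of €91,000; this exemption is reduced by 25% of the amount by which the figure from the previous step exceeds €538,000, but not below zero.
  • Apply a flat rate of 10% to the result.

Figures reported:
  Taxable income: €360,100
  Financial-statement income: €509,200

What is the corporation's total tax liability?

General income tax:
  €18,000 × 7% = €1,260
  €339,000 × 18% = €61,020
  €3,100 × 26% = €806
  → €63,086

Supplementary minimum tax:
  Base (financial-statement income): €509,200
  Exemption: €509,200 ≤ €538,000, so full €91,000 applies
  Base: €509,200 − €91,000 = €418,200
  €418,200 × 10% = €41,820

€63,086 > €41,820, so the general income tax governs.

€63,086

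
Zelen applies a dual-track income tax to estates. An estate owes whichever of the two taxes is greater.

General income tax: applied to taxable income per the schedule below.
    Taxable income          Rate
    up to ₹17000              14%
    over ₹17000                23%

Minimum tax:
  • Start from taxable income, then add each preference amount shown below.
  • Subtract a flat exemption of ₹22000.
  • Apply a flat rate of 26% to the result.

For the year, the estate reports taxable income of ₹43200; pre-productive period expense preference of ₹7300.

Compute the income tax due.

Minimum tax:
  Adjusted income: ₹43200 + ₹7300 = ₹50500
  Less exemption ₹22000 → base ₹28500
  ₹28500 × 26% = ₹7410

General income tax:
  ₹17000 × 14% = ₹2380
  ₹26200 × 23% = ₹6026
  → ₹8406

₹8406 > ₹7410, so the general income tax governs.

₹8406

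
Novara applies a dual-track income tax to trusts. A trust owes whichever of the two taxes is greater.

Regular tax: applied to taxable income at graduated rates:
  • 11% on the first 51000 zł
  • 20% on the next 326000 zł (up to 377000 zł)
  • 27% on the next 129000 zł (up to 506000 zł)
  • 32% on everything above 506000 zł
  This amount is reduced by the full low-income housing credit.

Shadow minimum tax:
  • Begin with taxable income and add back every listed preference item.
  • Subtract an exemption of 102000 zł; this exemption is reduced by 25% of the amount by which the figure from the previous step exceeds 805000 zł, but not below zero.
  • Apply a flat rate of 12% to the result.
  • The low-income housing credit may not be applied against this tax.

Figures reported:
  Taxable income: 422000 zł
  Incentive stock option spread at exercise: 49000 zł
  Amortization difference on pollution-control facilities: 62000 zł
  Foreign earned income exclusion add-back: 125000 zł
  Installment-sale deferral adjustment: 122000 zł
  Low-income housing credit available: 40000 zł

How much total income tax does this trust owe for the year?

81360 zł

Shadow minimum tax:
  Adjusted income: 422000 zł + 49000 zł + 62000 zł + 125000 zł + 122000 zł = 780000 zł
  Exemption: 780000 zł ≤ 805000 zł, so full 102000 zł applies
  Base: 780000 zł − 102000 zł = 678000 zł
  678000 zł × 12% = 81360 zł

Regular tax:
  51000 zł × 11% = 5610 zł
  326000 zł × 20% = 65200 zł
  45000 zł × 27% = 12150 zł
  → 82960 zł
  Less low-income housing credit 40000 zł → 42960 zł

81360 zł > 42960 zł, so the shadow minimum tax is the binding amount.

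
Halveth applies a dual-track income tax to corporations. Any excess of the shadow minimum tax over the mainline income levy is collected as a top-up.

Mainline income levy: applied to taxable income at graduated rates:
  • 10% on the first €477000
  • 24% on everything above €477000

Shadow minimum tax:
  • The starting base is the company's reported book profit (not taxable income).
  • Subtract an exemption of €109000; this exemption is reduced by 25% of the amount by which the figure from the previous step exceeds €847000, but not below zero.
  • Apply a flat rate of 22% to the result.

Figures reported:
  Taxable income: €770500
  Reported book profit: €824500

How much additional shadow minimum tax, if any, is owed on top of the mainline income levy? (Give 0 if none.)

€39270

Shadow minimum tax:
  Base (reported book profit): €824500
  Exemption: €824500 ≤ €847000, so full €109000 applies
  Base: €824500 − €109000 = €715500
  €715500 × 22% = €157410

Mainline income levy:
  €477000 × 10% = €47700
  €293500 × 24% = €70440
  → €118140

Excess of shadow minimum tax over mainline income levy: €157410 − €118140 = €39270.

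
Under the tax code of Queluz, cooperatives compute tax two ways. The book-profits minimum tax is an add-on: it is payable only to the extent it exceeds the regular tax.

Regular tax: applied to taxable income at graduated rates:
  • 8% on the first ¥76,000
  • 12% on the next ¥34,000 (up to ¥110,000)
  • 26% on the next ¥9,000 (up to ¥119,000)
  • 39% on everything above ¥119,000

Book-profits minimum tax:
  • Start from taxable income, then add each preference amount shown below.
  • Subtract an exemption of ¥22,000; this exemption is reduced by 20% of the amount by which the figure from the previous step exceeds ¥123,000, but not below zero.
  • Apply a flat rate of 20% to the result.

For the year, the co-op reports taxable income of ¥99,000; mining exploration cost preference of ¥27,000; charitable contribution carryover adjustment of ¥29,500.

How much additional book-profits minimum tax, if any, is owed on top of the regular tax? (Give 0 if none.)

¥19,160

Regular tax:
  ¥76,000 × 8% = ¥6,080
  ¥23,000 × 12% = ¥2,760
  → ¥8,840

Book-profits minimum tax:
  Adjusted income: ¥99,000 + ¥27,000 + ¥29,500 = ¥155,500
  Exemption: ¥22,000 − 20% × (¥155,500 − ¥123,000) = ¥22,000 − ¥6,500 = ¥15,500
  Base: ¥155,500 − ¥15,500 = ¥140,000
  ¥140,000 × 20% = ¥28,000

Excess of book-profits minimum tax over regular tax: ¥28,000 − ¥8,840 = ¥19,160.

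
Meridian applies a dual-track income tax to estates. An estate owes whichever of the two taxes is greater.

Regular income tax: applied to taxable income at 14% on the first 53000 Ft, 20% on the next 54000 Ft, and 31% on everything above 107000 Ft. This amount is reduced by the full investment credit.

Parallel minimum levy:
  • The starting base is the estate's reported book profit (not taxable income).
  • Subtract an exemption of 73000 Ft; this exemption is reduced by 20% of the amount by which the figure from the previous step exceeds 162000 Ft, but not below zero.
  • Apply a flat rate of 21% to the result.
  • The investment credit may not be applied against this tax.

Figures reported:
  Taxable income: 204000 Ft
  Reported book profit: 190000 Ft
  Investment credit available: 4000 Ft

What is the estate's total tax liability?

44290 Ft

Regular income tax:
  53000 Ft × 14% = 7420 Ft
  54000 Ft × 20% = 10800 Ft
  97000 Ft × 31% = 30070 Ft
  → 48290 Ft
  Less investment credit 4000 Ft → 44290 Ft

Parallel minimum levy:
  Base (reported book profit): 190000 Ft
  Exemption: 73000 Ft − 20% × (190000 Ft − 162000 Ft) = 73000 Ft − 5600 Ft = 67400 Ft
  Base: 190000 Ft − 67400 Ft = 122600 Ft
  122600 Ft × 21% = 25746 Ft

44290 Ft > 25746 Ft, so the regular income tax governs.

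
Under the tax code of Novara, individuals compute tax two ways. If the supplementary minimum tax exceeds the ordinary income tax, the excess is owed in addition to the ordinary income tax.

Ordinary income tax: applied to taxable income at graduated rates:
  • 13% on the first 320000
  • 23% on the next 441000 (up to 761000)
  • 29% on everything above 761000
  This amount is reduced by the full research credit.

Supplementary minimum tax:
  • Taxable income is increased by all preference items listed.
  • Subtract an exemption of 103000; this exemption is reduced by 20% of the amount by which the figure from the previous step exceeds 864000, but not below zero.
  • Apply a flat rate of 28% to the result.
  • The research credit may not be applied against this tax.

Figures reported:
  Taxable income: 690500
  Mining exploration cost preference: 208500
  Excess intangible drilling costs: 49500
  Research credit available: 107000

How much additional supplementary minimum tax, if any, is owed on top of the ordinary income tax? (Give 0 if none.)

Supplementary minimum tax:
  Adjusted income: 690500 + 208500 + 49500 = 948500
  Exemption: 103000 − 20% × (948500 − 864000) = 103000 − 16900 = 86100
  Base: 948500 − 86100 = 862400
  862400 × 28% = 241472

Ordinary income tax:
  320000 × 13% = 41600
  370500 × 23% = 85215
  → 126815
  Less research credit 107000 → 19815

Excess of supplementary minimum tax over ordinary income tax: 241472 − 19815 = 221657.

221657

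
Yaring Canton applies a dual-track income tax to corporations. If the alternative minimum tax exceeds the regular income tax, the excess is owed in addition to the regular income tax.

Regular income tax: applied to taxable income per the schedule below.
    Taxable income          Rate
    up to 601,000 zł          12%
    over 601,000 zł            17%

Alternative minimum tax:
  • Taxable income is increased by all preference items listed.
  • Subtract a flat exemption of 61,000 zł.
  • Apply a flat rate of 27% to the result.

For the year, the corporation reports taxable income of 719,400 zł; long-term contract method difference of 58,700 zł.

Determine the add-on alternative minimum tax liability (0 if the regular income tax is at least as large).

101,369 zł

Regular income tax:
  601,000 zł × 12% = 72,120 zł
  118,400 zł × 17% = 20,128 zł
  → 92,248 zł

Alternative minimum tax:
  Adjusted income: 719,400 zł + 58,700 zł = 778,100 zł
  Less exemption 61,000 zł → base 717,100 zł
  717,100 zł × 27% = 193,617 zł

Excess of alternative minimum tax over regular income tax: 193,617 zł − 92,248 zł = 101,369 zł.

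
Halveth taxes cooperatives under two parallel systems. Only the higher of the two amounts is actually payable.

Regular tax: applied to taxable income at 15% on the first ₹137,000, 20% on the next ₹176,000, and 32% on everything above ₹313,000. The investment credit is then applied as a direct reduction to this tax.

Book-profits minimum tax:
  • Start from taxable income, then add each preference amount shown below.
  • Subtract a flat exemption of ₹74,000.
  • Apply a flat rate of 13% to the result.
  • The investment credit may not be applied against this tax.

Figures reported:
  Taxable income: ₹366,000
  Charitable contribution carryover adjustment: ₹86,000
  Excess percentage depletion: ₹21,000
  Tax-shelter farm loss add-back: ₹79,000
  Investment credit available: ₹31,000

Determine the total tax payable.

₹62,140

Regular tax:
  ₹137,000 × 15% = ₹20,550
  ₹176,000 × 20% = ₹35,200
  ₹53,000 × 32% = ₹16,960
  → ₹72,710
  Less investment credit ₹31,000 → ₹41,710

Book-profits minimum tax:
  Adjusted income: ₹366,000 + ₹86,000 + ₹21,000 + ₹79,000 = ₹552,000
  Less exemption ₹74,000 → base ₹478,000
  ₹478,000 × 13% = ₹62,140

₹62,140 > ₹41,710, so the book-profits minimum tax is the binding amount.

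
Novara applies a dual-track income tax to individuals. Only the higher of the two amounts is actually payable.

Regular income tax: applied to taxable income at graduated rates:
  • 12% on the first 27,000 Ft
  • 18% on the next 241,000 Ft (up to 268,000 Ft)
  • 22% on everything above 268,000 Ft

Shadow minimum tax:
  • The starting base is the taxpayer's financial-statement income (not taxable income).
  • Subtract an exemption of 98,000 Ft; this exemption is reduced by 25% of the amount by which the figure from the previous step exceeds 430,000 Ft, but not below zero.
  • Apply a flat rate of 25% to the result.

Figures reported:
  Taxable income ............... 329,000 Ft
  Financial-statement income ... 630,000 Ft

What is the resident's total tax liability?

Regular income tax:
  27,000 Ft × 12% = 3,240 Ft
  241,000 Ft × 18% = 43,380 Ft
  61,000 Ft × 22% = 13,420 Ft
  → 60,040 Ft

Shadow minimum tax:
  Base (financial-statement income): 630,000 Ft
  Exemption: 98,000 Ft − 25% × (630,000 Ft − 430,000 Ft) = 98,000 Ft − 50,000 Ft = 48,000 Ft
  Base: 630,000 Ft − 48,000 Ft = 582,000 Ft
  582,000 Ft × 25% = 145,500 Ft

145,500 Ft > 60,040 Ft, so the shadow minimum tax is the binding amount.

145,500 Ft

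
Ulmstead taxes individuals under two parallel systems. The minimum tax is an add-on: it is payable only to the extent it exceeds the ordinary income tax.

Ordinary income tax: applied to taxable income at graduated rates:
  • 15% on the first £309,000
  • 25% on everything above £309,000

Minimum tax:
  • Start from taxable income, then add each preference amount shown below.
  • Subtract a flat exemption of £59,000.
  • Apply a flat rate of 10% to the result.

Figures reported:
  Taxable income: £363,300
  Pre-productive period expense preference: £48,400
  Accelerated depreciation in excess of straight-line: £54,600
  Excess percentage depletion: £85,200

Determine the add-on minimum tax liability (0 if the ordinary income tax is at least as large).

Ordinary income tax:
  £309,000 × 15% = £46,350
  £54,300 × 25% = £13,575
  → £59,925

Minimum tax:
  Adjusted income: £363,300 + £48,400 + £54,600 + £85,200 = £551,500
  Less exemption £59,000 → base £492,500
  £492,500 × 10% = £49,250

£49,250 ≤ £59,925, so no add-on is due.

£0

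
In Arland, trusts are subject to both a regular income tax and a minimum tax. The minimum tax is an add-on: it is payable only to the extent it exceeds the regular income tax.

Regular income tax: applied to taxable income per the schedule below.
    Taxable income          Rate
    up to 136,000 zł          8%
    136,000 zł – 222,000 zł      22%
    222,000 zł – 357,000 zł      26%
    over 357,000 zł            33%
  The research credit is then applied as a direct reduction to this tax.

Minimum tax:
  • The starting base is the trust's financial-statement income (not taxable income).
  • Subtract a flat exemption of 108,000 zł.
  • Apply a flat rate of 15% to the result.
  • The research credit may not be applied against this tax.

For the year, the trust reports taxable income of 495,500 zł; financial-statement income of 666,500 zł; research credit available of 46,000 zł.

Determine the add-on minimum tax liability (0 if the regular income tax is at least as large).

Minimum tax:
  Base (financial-statement income): 666,500 zł
  Less exemption 108,000 zł → base 558,500 zł
  558,500 zł × 15% = 83,775 zł

Regular income tax:
  136,000 zł × 8% = 10,880 zł
  86,000 zł × 22% = 18,920 zł
  135,000 zł × 26% = 35,100 zł
  138,500 zł × 33% = 45,705 zł
  → 110,605 zł
  Less research credit 46,000 zł → 64,605 zł

Excess of minimum tax over regular income tax: 83,775 zł − 64,605 zł = 19,170 zł.

19,170 zł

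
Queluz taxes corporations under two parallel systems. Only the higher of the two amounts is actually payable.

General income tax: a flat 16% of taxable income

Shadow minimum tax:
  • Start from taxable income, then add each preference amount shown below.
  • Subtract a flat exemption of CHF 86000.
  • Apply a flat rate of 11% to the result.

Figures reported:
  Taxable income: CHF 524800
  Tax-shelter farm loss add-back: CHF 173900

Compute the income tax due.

CHF 83968

Shadow minimum tax:
  Adjusted income: CHF 524800 + CHF 173900 = CHF 698700
  Less exemption CHF 86000 → base CHF 612700
  CHF 612700 × 11% = CHF 67397

General income tax:
  CHF 524800 × 16% = CHF 83968

CHF 83968 > CHF 67397, so the general income tax governs.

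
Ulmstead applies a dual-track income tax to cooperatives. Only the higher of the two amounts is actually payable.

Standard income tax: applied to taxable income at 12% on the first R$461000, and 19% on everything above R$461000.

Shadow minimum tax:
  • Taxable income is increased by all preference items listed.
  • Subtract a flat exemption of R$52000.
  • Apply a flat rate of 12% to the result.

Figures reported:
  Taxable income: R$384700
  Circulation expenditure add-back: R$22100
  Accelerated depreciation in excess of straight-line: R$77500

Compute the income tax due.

R$51876

Shadow minimum tax:
  Adjusted income: R$384700 + R$22100 + R$77500 = R$484300
  Less exemption R$52000 → base R$432300
  R$432300 × 12% = R$51876

Standard income tax:
  R$384700 × 12% = R$46164

R$51876 > R$46164, so the shadow minimum tax is the binding amount.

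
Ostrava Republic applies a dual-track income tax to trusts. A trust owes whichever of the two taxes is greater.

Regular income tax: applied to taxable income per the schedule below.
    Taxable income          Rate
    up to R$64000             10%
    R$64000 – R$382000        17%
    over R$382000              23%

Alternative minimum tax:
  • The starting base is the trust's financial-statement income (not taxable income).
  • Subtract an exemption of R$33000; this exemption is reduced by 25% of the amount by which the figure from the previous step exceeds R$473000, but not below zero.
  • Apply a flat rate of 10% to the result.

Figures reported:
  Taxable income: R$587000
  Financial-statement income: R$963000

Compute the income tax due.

R$107610

Alternative minimum tax:
  Base (financial-statement income): R$963000
  Exemption: 25% × (R$963000 − R$473000) = R$122500 ≥ R$33000, so the exemption is fully phased out
  Base: R$963000 − R$0 = R$963000
  R$963000 × 10% = R$96300

Regular income tax:
  R$64000 × 10% = R$6400
  R$318000 × 17% = R$54060
  R$205000 × 23% = R$47150
  → R$107610

R$107610 > R$96300, so the regular income tax governs.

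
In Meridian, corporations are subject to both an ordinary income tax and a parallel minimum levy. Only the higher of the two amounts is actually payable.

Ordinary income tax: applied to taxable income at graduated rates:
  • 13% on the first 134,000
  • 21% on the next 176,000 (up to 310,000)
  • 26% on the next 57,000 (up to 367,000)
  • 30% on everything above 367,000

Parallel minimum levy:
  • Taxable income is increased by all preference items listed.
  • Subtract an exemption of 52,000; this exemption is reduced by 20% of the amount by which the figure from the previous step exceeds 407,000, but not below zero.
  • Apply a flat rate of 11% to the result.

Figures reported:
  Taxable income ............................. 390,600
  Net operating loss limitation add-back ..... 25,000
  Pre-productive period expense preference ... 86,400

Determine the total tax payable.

76,280

Ordinary income tax:
  134,000 × 13% = 17,420
  176,000 × 21% = 36,960
  57,000 × 26% = 14,820
  23,600 × 30% = 7,080
  → 76,280

Parallel minimum levy:
  Adjusted income: 390,600 + 25,000 + 86,400 = 502,000
  Exemption: 52,000 − 20% × (502,000 − 407,000) = 52,000 − 19,000 = 33,000
  Base: 502,000 − 33,000 = 469,000
  469,000 × 11% = 51,590

76,280 > 51,590, so the ordinary income tax governs.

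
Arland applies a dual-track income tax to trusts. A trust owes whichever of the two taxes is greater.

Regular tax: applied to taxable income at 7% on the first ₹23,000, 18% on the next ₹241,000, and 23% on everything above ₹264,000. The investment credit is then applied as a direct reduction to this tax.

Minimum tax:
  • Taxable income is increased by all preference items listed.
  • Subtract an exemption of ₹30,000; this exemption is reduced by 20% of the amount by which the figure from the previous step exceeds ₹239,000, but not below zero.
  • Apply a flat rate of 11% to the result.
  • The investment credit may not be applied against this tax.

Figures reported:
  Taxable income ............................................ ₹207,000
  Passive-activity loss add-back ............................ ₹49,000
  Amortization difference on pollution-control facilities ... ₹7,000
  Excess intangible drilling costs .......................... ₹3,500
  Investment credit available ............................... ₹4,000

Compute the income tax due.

₹30,730

Regular tax:
  ₹23,000 × 7% = ₹1,610
  ₹184,000 × 18% = ₹33,120
  → ₹34,730
  Less investment credit ₹4,000 → ₹30,730

Minimum tax:
  Adjusted income: ₹207,000 + ₹49,000 + ₹7,000 + ₹3,500 = ₹266,500
  Exemption: ₹30,000 − 20% × (₹266,500 − ₹239,000) = ₹30,000 − ₹5,500 = ₹24,500
  Base: ₹266,500 − ₹24,500 = ₹242,000
  ₹242,000 × 11% = ₹26,620

₹30,730 > ₹26,620, so the regular tax governs.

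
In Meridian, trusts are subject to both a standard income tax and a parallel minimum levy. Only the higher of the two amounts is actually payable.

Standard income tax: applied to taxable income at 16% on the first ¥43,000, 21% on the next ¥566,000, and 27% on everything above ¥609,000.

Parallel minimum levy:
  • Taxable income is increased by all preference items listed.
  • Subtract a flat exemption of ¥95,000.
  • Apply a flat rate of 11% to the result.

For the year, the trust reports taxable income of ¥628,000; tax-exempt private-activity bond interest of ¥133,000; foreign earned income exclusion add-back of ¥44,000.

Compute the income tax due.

¥130,870

Standard income tax:
  ¥43,000 × 16% = ¥6,880
  ¥566,000 × 21% = ¥118,860
  ¥19,000 × 27% = ¥5,130
  → ¥130,870

Parallel minimum levy:
  Adjusted income: ¥628,000 + ¥133,000 + ¥44,000 = ¥805,000
  Less exemption ¥95,000 → base ¥710,000
  ¥710,000 × 11% = ¥78,100

¥130,870 > ¥78,100, so the standard income tax governs.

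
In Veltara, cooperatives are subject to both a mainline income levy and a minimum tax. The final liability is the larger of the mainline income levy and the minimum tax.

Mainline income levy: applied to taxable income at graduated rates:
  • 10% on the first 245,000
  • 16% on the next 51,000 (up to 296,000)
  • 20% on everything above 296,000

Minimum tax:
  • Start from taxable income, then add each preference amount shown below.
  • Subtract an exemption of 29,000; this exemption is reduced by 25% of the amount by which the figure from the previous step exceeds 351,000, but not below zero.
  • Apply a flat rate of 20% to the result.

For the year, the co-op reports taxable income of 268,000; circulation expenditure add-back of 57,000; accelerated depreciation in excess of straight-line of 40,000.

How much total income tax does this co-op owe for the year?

67,900

Mainline income levy:
  245,000 × 10% = 24,500
  23,000 × 16% = 3,680
  → 28,180

Minimum tax:
  Adjusted income: 268,000 + 57,000 + 40,000 = 365,000
  Exemption: 29,000 − 25% × (365,000 − 351,000) = 29,000 − 3,500 = 25,500
  Base: 365,000 − 25,500 = 339,500
  339,500 × 20% = 67,900

67,900 > 28,180, so the minimum tax is the binding amount.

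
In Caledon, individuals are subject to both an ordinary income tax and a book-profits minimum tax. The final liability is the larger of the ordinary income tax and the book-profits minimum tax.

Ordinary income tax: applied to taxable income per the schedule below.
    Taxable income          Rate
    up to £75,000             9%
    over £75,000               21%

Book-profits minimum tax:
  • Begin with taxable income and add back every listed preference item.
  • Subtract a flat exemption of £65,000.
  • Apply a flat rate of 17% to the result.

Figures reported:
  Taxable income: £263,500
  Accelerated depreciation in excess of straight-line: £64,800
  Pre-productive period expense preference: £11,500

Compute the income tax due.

£46,716

Ordinary income tax:
  £75,000 × 9% = £6,750
  £188,500 × 21% = £39,585
  → £46,335

Book-profits minimum tax:
  Adjusted income: £263,500 + £64,800 + £11,500 = £339,800
  Less exemption £65,000 → base £274,800
  £274,800 × 17% = £46,716

£46,716 > £46,335, so the book-profits minimum tax is the binding amount.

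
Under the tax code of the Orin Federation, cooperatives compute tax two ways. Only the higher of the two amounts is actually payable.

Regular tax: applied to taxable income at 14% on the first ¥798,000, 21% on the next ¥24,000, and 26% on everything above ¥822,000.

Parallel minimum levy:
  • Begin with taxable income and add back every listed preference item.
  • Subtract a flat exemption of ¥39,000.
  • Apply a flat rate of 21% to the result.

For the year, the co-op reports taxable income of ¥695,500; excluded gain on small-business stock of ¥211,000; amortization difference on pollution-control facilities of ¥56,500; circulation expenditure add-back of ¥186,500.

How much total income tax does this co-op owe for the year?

Regular tax:
  ¥695,500 × 14% = ¥97,370

Parallel minimum levy:
  Adjusted income: ¥695,500 + ¥211,000 + ¥56,500 + ¥186,500 = ¥1,149,500
  Less exemption ¥39,000 → base ¥1,110,500
  ¥1,110,500 × 21% = ¥233,205

¥233,205 > ¥97,370, so the parallel minimum levy is the binding amount.

¥233,205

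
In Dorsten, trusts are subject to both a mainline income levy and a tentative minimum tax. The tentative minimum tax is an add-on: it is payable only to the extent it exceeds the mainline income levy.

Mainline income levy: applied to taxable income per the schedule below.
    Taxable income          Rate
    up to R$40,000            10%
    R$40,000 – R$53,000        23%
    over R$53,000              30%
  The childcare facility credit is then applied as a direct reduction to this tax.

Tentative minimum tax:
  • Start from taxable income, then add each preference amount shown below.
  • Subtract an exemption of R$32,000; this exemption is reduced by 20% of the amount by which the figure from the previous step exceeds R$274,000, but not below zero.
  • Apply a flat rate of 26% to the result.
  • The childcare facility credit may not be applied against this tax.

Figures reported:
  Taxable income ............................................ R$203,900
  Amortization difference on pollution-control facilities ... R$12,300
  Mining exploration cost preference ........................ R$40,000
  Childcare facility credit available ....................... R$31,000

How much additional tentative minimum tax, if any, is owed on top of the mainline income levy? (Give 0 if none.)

R$37,032

Tentative minimum tax:
  Adjusted income: R$203,900 + R$12,300 + R$40,000 = R$256,200
  Exemption: R$256,200 ≤ R$274,000, so full R$32,000 applies
  Base: R$256,200 − R$32,000 = R$224,200
  R$224,200 × 26% = R$58,292

Mainline income levy:
  R$40,000 × 10% = R$4,000
  R$13,000 × 23% = R$2,990
  R$150,900 × 30% = R$45,270
  → R$52,260
  Less childcare facility credit R$31,000 → R$21,260

Excess of tentative minimum tax over mainline income levy: R$58,292 − R$21,260 = R$37,032.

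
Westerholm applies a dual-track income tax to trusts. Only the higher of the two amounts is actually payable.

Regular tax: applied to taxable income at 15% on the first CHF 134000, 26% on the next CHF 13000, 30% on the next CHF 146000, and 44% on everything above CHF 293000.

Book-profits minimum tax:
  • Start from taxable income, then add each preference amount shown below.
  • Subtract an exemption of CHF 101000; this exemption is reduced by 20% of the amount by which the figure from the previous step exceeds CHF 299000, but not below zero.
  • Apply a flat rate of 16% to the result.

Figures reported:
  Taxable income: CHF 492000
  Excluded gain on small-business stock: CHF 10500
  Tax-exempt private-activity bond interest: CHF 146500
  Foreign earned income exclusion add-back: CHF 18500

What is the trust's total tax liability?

Book-profits minimum tax:
  Adjusted income: CHF 492000 + CHF 10500 + CHF 146500 + CHF 18500 = CHF 667500
  Exemption: CHF 101000 − 20% × (CHF 667500 − CHF 299000) = CHF 101000 − CHF 73700 = CHF 27300
  Base: CHF 667500 − CHF 27300 = CHF 640200
  CHF 640200 × 16% = CHF 102432

Regular tax:
  CHF 134000 × 15% = CHF 20100
  CHF 13000 × 26% = CHF 3380
  CHF 146000 × 30% = CHF 43800
  CHF 199000 × 44% = CHF 87560
  → CHF 154840

CHF 154840 > CHF 102432, so the regular tax governs.

CHF 154840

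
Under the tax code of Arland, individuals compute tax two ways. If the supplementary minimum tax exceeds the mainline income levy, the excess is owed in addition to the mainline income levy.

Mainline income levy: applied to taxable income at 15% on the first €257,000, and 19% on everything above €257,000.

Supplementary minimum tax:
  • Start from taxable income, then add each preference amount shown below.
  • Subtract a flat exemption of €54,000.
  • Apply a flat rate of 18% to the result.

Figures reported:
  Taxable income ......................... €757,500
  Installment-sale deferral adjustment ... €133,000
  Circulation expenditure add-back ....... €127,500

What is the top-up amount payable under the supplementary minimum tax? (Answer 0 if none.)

Supplementary minimum tax:
  Adjusted income: €757,500 + €133,000 + €127,500 = €1,018,000
  Less exemption €54,000 → base €964,000
  €964,000 × 18% = €173,520

Mainline income levy:
  €257,000 × 15% = €38,550
  €500,500 × 19% = €95,095
  → €133,645

Excess of supplementary minimum tax over mainline income levy: €173,520 − €133,645 = €39,875.

€39,875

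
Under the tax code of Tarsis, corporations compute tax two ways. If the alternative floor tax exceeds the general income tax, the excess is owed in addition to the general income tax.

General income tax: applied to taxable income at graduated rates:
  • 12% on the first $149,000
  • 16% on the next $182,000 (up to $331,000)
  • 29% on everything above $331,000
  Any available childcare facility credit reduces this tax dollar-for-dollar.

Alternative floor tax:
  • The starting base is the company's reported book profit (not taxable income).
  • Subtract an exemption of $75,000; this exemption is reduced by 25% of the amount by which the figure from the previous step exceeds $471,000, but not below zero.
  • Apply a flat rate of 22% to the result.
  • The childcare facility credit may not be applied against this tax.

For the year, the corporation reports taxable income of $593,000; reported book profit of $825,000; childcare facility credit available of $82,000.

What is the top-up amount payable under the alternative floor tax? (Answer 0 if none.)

General income tax:
  $149,000 × 12% = $17,880
  $182,000 × 16% = $29,120
  $262,000 × 29% = $75,980
  → $122,980
  Less childcare facility credit $82,000 → $40,980

Alternative floor tax:
  Base (reported book profit): $825,000
  Exemption: 25% × ($825,000 − $471,000) = $88,500 ≥ $75,000, so the exemption is fully phased out
  Base: $825,000 − $0 = $825,000
  $825,000 × 22% = $181,500

Excess of alternative floor tax over general income tax: $181,500 − $40,980 = $140,520.

$140,520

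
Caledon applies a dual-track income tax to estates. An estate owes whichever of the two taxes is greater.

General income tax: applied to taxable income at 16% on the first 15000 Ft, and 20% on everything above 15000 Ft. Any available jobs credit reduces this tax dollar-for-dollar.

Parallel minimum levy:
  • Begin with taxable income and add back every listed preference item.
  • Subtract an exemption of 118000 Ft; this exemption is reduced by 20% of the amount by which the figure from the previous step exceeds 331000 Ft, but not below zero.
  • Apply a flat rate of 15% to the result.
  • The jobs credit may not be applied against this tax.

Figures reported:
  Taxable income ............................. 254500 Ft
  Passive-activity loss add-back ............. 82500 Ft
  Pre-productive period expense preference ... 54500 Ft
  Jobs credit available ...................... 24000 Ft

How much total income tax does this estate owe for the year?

General income tax:
  15000 Ft × 16% = 2400 Ft
  239500 Ft × 20% = 47900 Ft
  → 50300 Ft
  Less jobs credit 24000 Ft → 26300 Ft

Parallel minimum levy:
  Adjusted income: 254500 Ft + 82500 Ft + 54500 Ft = 391500 Ft
  Exemption: 118000 Ft − 20% × (391500 Ft − 331000 Ft) = 118000 Ft − 12100 Ft = 105900 Ft
  Base: 391500 Ft − 105900 Ft = 285600 Ft
  285600 Ft × 15% = 42840 Ft

42840 Ft > 26300 Ft, so the parallel minimum levy is the binding amount.

42840 Ft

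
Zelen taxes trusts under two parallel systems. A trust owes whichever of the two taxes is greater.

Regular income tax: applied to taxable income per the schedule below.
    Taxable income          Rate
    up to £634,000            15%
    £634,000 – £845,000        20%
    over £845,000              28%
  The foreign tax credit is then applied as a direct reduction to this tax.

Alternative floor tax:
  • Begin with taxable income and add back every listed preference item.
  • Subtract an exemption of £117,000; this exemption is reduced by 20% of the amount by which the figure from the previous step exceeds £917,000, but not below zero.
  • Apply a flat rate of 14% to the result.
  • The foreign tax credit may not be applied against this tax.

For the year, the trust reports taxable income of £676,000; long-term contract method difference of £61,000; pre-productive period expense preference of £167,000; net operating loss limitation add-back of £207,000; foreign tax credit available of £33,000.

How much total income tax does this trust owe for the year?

Alternative floor tax:
  Adjusted income: £676,000 + £61,000 + £167,000 + £207,000 = £1,111,000
  Exemption: £117,000 − 20% × (£1,111,000 − £917,000) = £117,000 − £38,800 = £78,200
  Base: £1,111,000 − £78,200 = £1,032,800
  £1,032,800 × 14% = £144,592

Regular income tax:
  £634,000 × 15% = £95,100
  £42,000 × 20% = £8,400
  → £103,500
  Less foreign tax credit £33,000 → £70,500

£144,592 > £70,500, so the alternative floor tax is the binding amount.

£144,592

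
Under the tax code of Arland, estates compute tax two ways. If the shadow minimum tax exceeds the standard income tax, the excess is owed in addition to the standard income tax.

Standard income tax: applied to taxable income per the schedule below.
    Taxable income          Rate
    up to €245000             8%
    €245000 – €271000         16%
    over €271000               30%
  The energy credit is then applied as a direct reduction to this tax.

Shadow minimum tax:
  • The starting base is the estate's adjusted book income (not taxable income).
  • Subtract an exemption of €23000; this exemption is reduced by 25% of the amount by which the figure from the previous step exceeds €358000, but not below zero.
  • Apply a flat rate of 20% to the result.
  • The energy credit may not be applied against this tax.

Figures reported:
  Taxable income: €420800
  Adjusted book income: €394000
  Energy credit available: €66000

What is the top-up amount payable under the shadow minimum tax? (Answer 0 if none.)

€73300

Standard income tax:
  €245000 × 8% = €19600
  €26000 × 16% = €4160
  €149800 × 30% = €44940
  → €68700
  Less energy credit €66000 → €2700

Shadow minimum tax:
  Base (adjusted book income): €394000
  Exemption: €23000 − 25% × (€394000 − €358000) = €23000 − €9000 = €14000
  Base: €394000 − €14000 = €380000
  €380000 × 20% = €76000

Excess of shadow minimum tax over standard income tax: €76000 − €2700 = €73300.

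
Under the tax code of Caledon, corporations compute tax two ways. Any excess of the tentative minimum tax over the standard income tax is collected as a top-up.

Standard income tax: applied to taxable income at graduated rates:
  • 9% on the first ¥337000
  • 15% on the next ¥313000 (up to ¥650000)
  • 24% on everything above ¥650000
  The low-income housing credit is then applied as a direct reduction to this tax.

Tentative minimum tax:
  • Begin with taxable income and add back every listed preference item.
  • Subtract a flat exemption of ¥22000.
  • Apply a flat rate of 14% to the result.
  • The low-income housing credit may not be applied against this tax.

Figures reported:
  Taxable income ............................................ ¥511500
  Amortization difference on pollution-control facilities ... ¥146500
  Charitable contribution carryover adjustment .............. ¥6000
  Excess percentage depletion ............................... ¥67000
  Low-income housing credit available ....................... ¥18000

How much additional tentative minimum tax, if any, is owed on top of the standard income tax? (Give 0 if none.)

¥60755

Tentative minimum tax:
  Adjusted income: ¥511500 + ¥146500 + ¥6000 + ¥67000 = ¥731000
  Less exemption ¥22000 → base ¥709000
  ¥709000 × 14% = ¥99260

Standard income tax:
  ¥337000 × 9% = ¥30330
  ¥174500 × 15% = ¥26175
  → ¥56505
  Less low-income housing credit ¥18000 → ¥38505

Excess of tentative minimum tax over standard income tax: ¥99260 − ¥38505 = ¥60755.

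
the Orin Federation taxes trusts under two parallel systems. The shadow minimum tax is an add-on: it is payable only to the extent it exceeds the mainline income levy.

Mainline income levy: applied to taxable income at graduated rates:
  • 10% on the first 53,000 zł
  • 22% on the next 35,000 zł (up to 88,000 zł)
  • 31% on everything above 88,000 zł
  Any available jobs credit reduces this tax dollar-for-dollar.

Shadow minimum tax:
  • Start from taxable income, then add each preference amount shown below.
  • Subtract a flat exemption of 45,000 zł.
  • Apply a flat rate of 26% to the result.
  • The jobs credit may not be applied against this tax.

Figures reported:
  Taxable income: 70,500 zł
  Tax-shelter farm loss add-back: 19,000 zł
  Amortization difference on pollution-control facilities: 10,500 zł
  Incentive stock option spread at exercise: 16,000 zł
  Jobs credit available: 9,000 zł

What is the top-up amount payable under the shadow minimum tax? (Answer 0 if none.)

Shadow minimum tax:
  Adjusted income: 70,500 zł + 19,000 zł + 10,500 zł + 16,000 zł = 116,000 zł
  Less exemption 45,000 zł → base 71,000 zł
  71,000 zł × 26% = 18,460 zł

Mainline income levy:
  53,000 zł × 10% = 5,300 zł
  17,500 zł × 22% = 3,850 zł
  → 9,150 zł
  Less jobs credit 9,000 zł → 150 zł

Excess of shadow minimum tax over mainline income levy: 18,460 zł − 150 zł = 18,310 zł.

18,310 zł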